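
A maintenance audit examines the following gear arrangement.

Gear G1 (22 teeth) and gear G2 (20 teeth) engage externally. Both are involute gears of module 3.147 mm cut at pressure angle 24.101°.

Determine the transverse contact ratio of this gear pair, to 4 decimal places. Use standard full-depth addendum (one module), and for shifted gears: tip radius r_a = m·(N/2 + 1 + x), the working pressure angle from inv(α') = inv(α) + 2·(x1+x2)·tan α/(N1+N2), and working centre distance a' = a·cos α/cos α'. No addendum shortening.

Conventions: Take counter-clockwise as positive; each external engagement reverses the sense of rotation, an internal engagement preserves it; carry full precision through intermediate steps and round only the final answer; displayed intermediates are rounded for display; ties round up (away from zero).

recognized (one external pair, fixed centres): single-mesh tooth geometry, m = 3.147, N1 = 22, N2 = 20
base radii: r_b1 = 31.599334, r_b2 = 28.726667
tip radii: r_a1 = 37.764000, r_a2 = 34.617000
no profile shift: α' = α, a' = a
action lengths: √(r_a1²−r_b1²) = 20.678534, √(r_a2²−r_b2²) = 19.316192
base pitch p_b = π·m·cos α = 9.024749
CR = (20.678534 + 19.316192 − 66.087000·sin 24.10100°)/9.024749 = 1.441407
contact ratio ≈ 1.4414

1.4414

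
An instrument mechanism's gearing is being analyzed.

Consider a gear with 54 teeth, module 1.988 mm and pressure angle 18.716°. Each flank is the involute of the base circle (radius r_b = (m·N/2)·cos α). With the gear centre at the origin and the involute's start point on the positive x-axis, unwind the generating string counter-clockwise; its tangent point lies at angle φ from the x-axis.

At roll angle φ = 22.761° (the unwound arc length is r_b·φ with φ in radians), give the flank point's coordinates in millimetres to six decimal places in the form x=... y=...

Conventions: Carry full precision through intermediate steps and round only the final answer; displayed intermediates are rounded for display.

recognized (one wheel, involute flank): single-mesh tooth geometry, m = 1.988, N = 54
pitch radius r_p = m·N/2 = 1.988·54/2 = 53.676000
base radius r_b = r_p·cos α = 53.676000·cos 18.716° = 50.837651
roll angle φ = 22.761° = 0.39725439 rad
x = r_b·(cos φ + φ·sin φ) = 54.692145
y = r_b·(sin φ − φ·cos φ) = 1.045686

x=54.692145 y=1.045686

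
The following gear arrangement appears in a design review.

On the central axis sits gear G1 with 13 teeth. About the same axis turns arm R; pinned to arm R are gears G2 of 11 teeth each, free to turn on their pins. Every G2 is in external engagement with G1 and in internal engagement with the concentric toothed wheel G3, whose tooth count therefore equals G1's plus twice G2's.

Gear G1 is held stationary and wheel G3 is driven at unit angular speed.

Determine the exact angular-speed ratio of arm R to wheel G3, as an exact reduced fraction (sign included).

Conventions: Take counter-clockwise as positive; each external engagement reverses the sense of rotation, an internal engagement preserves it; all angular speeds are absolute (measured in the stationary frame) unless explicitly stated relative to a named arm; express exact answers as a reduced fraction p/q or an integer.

recognized (axles ride arm R): planetary set, 13/11/35 teeth
ring teeth: 13 + 2·11 = 35
13(ω_sun−ω_arm) = −35(ω_ring−ω_arm),  ω_sun = 0, ω_ring = 1
13(0−ω_arm) = −35(1−ω_arm)  ⇒  48·ω_arm = 35  ⇒  ω_arm = 35/48
ω_out/ω_in = 35/48

35/48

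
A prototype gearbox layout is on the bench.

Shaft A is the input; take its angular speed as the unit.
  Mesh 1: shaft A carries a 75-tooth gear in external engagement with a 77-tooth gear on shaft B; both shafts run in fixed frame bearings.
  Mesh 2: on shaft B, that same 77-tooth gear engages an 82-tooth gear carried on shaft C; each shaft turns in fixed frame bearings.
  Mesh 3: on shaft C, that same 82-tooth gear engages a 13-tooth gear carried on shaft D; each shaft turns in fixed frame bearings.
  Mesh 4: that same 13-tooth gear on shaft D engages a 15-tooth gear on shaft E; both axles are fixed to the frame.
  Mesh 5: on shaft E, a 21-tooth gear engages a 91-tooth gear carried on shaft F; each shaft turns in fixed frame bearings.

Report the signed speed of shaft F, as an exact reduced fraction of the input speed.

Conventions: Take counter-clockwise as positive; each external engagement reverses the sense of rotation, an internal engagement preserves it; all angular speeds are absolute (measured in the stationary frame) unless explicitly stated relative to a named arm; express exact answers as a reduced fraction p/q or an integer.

-15/13

5-mesh fixed-axis compound train (all bearings frame-fixed)
mesh 1 [75T→77T]: |ω|/ω_in = 1×75/77 = 75/77, sense flips to −
mesh 2 [77T→82T]: |ω|/ω_in = (75/77)×77/82 = 75/82, sense flips to +
mesh 3 [82T→13T]: |ω|/ω_in = (75/82)×82/13 = 75/13, sense flips to −
mesh 4 [13T→15T]: |ω|/ω_in = (75/13)×13/15 = 5, sense flips to +
mesh 5 [21T→91T]: |ω|/ω_in = 5×21/91 = 15/13, sense flips to −
signed output speed (× input speed) = -15/13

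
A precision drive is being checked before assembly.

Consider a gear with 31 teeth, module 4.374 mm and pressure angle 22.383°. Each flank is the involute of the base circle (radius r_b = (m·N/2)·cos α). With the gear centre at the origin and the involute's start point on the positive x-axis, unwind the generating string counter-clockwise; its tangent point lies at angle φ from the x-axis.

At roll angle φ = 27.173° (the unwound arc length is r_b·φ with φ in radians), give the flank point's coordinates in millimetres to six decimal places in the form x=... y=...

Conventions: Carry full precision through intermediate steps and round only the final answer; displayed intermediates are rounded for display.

class = single-mesh tooth geometry [base-circle involute, m = 4.374, 31T]
pitch radius r_p = m·N/2 = 4.374·31/2 = 67.797000
base radius r_b = r_p·cos α = 67.797000·cos 22.383° = 62.689110
roll angle φ = 27.173° = 0.47425832 rad
x = r_b·(cos φ + φ·sin φ) = 69.347657
y = r_b·(sin φ − φ·cos φ) = 2.179295

x=69.347657 y=2.179295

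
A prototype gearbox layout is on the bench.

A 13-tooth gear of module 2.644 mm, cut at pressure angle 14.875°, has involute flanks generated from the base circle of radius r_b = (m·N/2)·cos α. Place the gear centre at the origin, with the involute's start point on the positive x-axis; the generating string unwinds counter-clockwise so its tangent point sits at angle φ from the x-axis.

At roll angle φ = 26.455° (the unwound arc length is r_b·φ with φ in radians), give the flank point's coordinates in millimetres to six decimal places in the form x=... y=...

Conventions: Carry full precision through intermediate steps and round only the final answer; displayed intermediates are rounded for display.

single-mesh involute tooth geometry (13T wheel at module 2.644)
pitch radius r_p = m·N/2 = 2.644·13/2 = 17.186000
base radius r_b = r_p·cos α = 17.186000·cos 14.875° = 16.610066
roll angle φ = 26.455° = 0.46172685 rad
x = r_b·(cos φ + φ·sin φ) = 18.287374
y = r_b·(sin φ − φ·cos φ) = 0.533480

x=18.287374 y=0.533480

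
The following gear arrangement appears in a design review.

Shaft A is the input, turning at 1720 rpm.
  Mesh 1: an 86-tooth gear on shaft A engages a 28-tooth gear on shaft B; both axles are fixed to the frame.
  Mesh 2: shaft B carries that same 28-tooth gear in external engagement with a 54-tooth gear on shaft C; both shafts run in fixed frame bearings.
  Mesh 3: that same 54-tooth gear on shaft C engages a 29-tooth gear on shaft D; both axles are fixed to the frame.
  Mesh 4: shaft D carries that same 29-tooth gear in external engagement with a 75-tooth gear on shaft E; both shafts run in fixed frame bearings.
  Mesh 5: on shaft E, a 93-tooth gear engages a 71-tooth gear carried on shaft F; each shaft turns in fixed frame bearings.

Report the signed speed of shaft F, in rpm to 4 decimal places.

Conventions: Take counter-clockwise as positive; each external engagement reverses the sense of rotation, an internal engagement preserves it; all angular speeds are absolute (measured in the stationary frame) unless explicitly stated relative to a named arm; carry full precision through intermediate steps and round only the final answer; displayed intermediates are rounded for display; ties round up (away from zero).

5-mesh fixed-axis compound train (all bearings frame-fixed)
mesh 1 [86T→28T]: ω = 1720.0000×86/28 = 5282.8571 rpm, sense flips to −
mesh 2 [28T→54T]: ω = 5282.8571×28/54 = 2739.2593 rpm, sense flips to +
mesh 3 [54T→29T]: ω = 2739.2593×54/29 = 5100.6897 rpm, sense flips to −
mesh 4 [29T→75T]: ω = 5100.6897×29/75 = 1972.2667 rpm, sense flips to +
mesh 5 [93T→71T]: ω = 1972.2667×93/71 = 2583.3915 rpm, sense flips to −
signed output speed = -2583.3915 rpm

-2583.3915 rpm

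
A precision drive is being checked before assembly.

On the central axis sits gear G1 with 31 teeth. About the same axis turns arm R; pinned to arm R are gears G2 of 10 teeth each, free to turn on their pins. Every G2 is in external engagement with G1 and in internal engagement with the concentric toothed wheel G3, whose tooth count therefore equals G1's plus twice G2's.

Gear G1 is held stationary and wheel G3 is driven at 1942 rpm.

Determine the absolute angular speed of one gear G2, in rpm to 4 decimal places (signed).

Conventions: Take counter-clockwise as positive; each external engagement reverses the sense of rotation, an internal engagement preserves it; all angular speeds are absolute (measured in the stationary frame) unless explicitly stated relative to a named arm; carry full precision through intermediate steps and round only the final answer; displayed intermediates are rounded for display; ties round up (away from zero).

+4952.1000 rpm

topology: planetary set — G1 31T / G2 10T / G3 51T, arm = carrier (Willis)
normalise by the input: solve with ω_ring = 1, then scale by 1942 rpm
ring teeth: 31 + 2·10 = 51
31(ω_sun−ω_arm) = −51(ω_ring−ω_arm),  ω_sun = 0, ω_ring = 1
31(0−ω_arm) = −51(1−ω_arm)  ⇒  82·ω_arm = 51  ⇒  ω_arm = 51/82
sun–planet mesh: 31·(0−51/82) = −10·(ω_p−ω_arm)  ⇒  ω_p−ω_arm = 1581/820
ω_p = 51/82 + 1581/820 = 51/20
scale: ω_p = 51/20 × 1942 rpm = +4952.1000 rpm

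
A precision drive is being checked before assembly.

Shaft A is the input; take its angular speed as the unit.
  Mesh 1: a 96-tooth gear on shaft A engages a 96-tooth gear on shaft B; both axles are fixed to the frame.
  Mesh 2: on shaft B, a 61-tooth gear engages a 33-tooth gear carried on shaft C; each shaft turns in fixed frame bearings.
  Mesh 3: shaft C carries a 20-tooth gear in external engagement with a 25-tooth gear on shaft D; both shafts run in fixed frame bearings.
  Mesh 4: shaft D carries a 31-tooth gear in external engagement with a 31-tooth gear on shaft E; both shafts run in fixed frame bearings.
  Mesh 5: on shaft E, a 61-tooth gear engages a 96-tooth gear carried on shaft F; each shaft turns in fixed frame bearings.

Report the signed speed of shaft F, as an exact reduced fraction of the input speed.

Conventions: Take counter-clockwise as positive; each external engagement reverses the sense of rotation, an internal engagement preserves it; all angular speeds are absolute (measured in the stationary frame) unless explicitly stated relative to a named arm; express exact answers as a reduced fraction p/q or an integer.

5-mesh fixed-axis compound train (all bearings frame-fixed)
mesh 1 [96T→96T]: |ω|/ω_in = 1×96/96 = 1, sense flips to −
mesh 2 [61T→33T]: |ω|/ω_in = 1×61/33 = 61/33, sense flips to +
mesh 3 [20T→25T]: |ω|/ω_in = (61/33)×20/25 = 244/165, sense flips to −
mesh 4 [31T→31T]: |ω|/ω_in = (244/165)×31/31 = 244/165, sense flips to +
mesh 5 [61T→96T]: |ω|/ω_in = (244/165)×61/96 = 3721/3960, sense flips to −
signed output speed (× input speed) = -3721/3960

-3721/3960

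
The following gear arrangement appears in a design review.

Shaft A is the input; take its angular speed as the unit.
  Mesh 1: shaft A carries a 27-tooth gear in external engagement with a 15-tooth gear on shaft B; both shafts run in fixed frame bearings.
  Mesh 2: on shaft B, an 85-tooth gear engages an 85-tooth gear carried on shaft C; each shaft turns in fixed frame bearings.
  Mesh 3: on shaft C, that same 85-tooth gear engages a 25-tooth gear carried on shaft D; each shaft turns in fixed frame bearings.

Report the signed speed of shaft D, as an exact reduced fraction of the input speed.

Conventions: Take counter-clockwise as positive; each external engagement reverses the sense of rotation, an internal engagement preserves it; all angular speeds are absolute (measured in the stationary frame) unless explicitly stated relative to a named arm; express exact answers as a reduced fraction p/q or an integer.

3-mesh fixed-axis compound train (all bearings frame-fixed)
mesh 1 [27T→15T]: |ω|/ω_in = 1×27/15 = 9/5, sense flips to −
mesh 2 [85T→85T]: |ω|/ω_in = (9/5)×85/85 = 9/5, sense flips to +
mesh 3 [85T→25T]: |ω|/ω_in = (9/5)×85/25 = 153/25, sense flips to −
signed output speed (× input speed) = -153/25

-153/25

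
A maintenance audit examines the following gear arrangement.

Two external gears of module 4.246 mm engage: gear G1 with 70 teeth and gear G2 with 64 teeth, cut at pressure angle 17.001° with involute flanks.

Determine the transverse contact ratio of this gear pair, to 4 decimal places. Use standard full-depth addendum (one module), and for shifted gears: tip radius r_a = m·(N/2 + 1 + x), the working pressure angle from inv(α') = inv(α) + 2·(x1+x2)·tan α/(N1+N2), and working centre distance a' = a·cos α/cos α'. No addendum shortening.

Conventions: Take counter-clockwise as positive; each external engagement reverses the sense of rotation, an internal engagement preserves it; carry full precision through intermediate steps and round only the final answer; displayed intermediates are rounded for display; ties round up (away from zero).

2.0028

class = single-mesh tooth geometry [involute pair 70T × 64T, m = 4.246]
base radii: r_b1 = 142.115691, r_b2 = 129.934346
tip radii: r_a1 = 152.856000, r_a2 = 140.118000
no profile shift: α' = α, a' = a
action lengths: √(r_a1²−r_b1²) = 56.285762, √(r_a2²−r_b2²) = 52.441582
base pitch p_b = π·m·cos α = 12.756275
CR = (56.285762 + 52.441582 − 284.482000·sin 17.00100°)/12.756275 = 2.002788
contact ratio ≈ 2.0028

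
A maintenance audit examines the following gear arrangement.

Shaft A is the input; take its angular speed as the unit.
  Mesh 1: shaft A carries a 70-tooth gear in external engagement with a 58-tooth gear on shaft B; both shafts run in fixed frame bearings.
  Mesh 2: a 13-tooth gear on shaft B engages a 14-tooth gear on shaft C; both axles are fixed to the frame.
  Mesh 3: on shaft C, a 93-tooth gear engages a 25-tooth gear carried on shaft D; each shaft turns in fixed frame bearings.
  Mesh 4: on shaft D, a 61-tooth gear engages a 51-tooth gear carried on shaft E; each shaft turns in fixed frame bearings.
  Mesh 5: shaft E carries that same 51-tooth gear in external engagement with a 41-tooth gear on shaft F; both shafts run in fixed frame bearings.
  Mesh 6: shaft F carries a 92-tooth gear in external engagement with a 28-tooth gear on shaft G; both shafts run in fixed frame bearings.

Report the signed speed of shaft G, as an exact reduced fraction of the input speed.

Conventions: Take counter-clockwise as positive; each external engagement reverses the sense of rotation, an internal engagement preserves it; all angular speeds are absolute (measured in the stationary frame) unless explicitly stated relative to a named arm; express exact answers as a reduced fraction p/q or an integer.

1696227/83230

6-mesh fixed-axis compound train (all bearings frame-fixed)
mesh 1 [70T→58T]: |ω|/ω_in = 1×70/58 = 35/29, sense flips to −
mesh 2 [13T→14T]: |ω|/ω_in = (35/29)×13/14 = 65/58, sense flips to +
mesh 3 [93T→25T]: |ω|/ω_in = (65/58)×93/25 = 1209/290, sense flips to −
mesh 4 [61T→51T]: |ω|/ω_in = (1209/290)×61/51 = 24583/4930, sense flips to +
mesh 5 [51T→41T]: |ω|/ω_in = (24583/4930)×51/41 = 73749/11890, sense flips to −
mesh 6 [92T→28T]: |ω|/ω_in = (73749/11890)×92/28 = 1696227/83230, sense flips to +
signed output speed (× input speed) = 1696227/83230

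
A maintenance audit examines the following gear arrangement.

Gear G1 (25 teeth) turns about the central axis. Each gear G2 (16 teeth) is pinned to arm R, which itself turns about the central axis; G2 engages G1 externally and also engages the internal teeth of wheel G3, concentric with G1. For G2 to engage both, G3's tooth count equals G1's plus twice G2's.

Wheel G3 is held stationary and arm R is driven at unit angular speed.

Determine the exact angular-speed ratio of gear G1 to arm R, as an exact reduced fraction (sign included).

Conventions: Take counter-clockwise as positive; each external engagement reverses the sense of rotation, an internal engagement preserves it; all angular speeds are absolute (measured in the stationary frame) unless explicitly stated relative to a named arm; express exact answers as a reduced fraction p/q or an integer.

class = planetary set [G3 = 25+2·16 = 57; Willis about the carrier]
ring teeth: 25 + 2·16 = 57
25(ω_sun−ω_arm) = −57(ω_ring−ω_arm),  ω_ring = 0, ω_arm = 1
ω_sun = 1 − (57/25)(0−1) = 82/25
ω_out/ω_in = 82/25

82/25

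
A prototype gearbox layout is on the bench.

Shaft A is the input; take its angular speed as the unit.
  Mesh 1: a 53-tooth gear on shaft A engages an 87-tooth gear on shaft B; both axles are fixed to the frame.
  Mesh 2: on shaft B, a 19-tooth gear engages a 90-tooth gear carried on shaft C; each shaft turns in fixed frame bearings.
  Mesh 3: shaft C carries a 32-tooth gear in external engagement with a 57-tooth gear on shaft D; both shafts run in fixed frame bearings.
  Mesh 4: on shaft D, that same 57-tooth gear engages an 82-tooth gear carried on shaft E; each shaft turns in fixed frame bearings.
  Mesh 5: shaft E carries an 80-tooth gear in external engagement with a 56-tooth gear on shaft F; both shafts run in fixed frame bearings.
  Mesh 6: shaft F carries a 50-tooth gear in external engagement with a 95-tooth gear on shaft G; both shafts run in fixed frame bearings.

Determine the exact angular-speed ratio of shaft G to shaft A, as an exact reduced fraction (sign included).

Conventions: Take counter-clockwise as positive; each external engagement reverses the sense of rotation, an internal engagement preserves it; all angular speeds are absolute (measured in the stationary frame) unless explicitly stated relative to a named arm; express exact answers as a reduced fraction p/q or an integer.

8480/224721

class = fixed-axis compound train [6 meshes; 6 ratios multiply, 6 sense flips]
mesh 1 [53T→87T]: running ratio 53/87, sense −
mesh 2 [19T→90T]: running ratio 1007/7830, sense +
mesh 3 [32T→57T]: running ratio 848/11745, sense −
mesh 4 [57T→82T]: running ratio 8056/160515, sense +
mesh 5 [80T→56T]: running ratio 16112/224721, sense −
mesh 6 [50T→95T]: running ratio 8480/224721, sense +
ω_out/ω_in = 8480/224721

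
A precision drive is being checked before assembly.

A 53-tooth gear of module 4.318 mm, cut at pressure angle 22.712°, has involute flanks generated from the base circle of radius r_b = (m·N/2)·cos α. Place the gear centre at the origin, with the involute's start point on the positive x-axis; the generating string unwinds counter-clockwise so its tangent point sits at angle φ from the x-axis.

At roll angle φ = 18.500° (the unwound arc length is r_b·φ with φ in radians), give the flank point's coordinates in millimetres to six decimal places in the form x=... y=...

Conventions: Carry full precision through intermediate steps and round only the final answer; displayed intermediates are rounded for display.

topology: single-mesh involute geometry — m = 4.318, N = 53
pitch radius r_p = m·N/2 = 4.318·53/2 = 114.427000
base radius r_b = r_p·cos α = 114.427000·cos 22.712° = 105.554015
roll angle φ = 18.500° = 0.32288591 rad
x = r_b·(cos φ + φ·sin φ) = 110.913716
y = r_b·(sin φ − φ·cos φ) = 1.172104

x=110.913716 y=1.172104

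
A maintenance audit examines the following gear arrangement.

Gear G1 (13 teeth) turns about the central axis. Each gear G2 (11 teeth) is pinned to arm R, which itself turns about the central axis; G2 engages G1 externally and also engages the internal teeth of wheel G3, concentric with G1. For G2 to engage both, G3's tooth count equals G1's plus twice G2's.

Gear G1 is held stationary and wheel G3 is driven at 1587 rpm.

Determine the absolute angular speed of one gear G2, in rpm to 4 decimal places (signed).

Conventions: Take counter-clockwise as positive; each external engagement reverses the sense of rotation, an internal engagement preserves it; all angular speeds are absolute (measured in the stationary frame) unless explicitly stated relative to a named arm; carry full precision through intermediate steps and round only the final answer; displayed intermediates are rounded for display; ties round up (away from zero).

planetary set (13T centre, 11T on arm, 35T internal) — Willis relation
normalise by the input: solve with ω_ring = 1, then scale by 1587 rpm
ring teeth: 13 + 2·11 = 35
13(ω_sun−ω_arm) = −35(ω_ring−ω_arm),  ω_sun = 0, ω_ring = 1
13(0−ω_arm) = −35(1−ω_arm)  ⇒  48·ω_arm = 35  ⇒  ω_arm = 35/48
sun–planet mesh: 13·(0−35/48) = −11·(ω_p−ω_arm)  ⇒  ω_p−ω_arm = 455/528
ω_p = 35/48 + 455/528 = 35/22
scale: ω_p = 35/22 × 1587 rpm = +2524.7727 rpm

+2524.7727 rpm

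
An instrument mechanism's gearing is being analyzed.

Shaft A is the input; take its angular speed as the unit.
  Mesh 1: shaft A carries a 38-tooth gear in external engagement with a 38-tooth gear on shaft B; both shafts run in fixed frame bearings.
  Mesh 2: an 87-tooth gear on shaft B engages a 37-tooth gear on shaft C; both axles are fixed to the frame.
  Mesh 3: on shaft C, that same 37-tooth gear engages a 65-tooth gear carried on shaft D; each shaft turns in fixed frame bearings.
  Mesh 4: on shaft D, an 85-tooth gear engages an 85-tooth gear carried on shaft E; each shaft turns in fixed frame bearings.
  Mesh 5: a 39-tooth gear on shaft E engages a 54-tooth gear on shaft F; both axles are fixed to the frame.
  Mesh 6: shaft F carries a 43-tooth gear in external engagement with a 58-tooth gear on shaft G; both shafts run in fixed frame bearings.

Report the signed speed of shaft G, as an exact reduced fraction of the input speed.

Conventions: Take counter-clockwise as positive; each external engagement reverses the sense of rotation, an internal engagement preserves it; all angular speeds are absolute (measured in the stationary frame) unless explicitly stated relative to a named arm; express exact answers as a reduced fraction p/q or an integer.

6-mesh fixed-axis compound train (all bearings frame-fixed)
mesh 1 [38T→38T]: |ω|/ω_in = 1×38/38 = 1, sense flips to −
mesh 2 [87T→37T]: |ω|/ω_in = 1×87/37 = 87/37, sense flips to +
mesh 3 [37T→65T]: |ω|/ω_in = (87/37)×37/65 = 87/65, sense flips to −
mesh 4 [85T→85T]: |ω|/ω_in = (87/65)×85/85 = 87/65, sense flips to +
mesh 5 [39T→54T]: |ω|/ω_in = (87/65)×39/54 = 29/30, sense flips to −
mesh 6 [43T→58T]: |ω|/ω_in = (29/30)×43/58 = 43/60, sense flips to +
signed output speed (× input speed) = 43/60

43/60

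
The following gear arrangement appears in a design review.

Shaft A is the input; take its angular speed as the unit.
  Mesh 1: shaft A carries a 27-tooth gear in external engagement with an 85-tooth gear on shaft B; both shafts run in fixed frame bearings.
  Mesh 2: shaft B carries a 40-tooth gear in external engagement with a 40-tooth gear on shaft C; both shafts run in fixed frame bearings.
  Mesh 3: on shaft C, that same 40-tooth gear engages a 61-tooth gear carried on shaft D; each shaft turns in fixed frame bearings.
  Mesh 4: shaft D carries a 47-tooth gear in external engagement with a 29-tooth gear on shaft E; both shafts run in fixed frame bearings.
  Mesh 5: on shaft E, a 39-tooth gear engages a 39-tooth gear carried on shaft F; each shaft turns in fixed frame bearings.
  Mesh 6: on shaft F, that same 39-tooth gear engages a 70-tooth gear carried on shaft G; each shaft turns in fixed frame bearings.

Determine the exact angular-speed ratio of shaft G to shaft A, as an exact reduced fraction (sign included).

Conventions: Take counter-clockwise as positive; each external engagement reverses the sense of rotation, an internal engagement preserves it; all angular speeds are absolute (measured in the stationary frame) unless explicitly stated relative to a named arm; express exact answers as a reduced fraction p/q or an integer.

class = fixed-axis compound train [6 meshes; 6 ratios multiply, 6 sense flips]
mesh 1 [27T→85T]: running ratio 27/85, sense −
mesh 2 [40T→40T]: running ratio 27/85, sense +
mesh 3 [40T→61T]: running ratio 216/1037, sense −
mesh 4 [47T→29T]: running ratio 10152/30073, sense +
mesh 5 [39T→39T]: running ratio 10152/30073, sense −
mesh 6 [39T→70T]: running ratio 197964/1052555, sense +
ω_out/ω_in = 197964/1052555

197964/1052555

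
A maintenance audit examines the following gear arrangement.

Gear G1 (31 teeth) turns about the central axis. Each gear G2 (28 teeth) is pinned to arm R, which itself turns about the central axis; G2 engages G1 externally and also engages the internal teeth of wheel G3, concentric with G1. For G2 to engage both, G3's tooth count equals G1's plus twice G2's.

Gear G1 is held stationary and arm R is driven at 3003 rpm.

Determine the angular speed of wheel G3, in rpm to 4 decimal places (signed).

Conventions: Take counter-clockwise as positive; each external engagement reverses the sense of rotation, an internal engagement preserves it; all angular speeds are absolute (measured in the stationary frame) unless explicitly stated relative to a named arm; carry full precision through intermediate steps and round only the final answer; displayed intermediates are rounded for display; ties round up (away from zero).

class = planetary set [G3 = 31+2·28 = 87; Willis about the carrier]
normalise by the input: solve with ω_arm = 1, then scale by 3003 rpm
ring teeth: 31 + 2·28 = 87
31(ω_sun−ω_arm) = −87(ω_ring−ω_arm),  ω_sun = 0, ω_arm = 1
ω_ring = 1 − (31/87)(0−1) = 118/87
scale: ω_ring = 118/87 × 3003 rpm = +4073.0345 rpm

+4073.0345 rpm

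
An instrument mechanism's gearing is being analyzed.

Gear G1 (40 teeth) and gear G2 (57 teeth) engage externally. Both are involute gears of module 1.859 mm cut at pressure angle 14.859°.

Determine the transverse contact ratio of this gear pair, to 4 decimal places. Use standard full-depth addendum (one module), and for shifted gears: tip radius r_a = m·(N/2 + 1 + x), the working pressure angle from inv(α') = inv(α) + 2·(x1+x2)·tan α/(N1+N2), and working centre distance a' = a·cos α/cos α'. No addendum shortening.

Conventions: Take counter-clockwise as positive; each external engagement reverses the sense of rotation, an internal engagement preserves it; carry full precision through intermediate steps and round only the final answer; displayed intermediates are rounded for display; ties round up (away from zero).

class = single-mesh tooth geometry [involute pair 40T × 57T, m = 1.859]
base radii: r_b1 = 35.936695, r_b2 = 51.209790
tip radii: r_a1 = 39.039000, r_a2 = 54.840500
no profile shift: α' = α, a' = a
action lengths: √(r_a1²−r_b1²) = 15.251148, √(r_a2²−r_b2²) = 19.622382
base pitch p_b = π·m·cos α = 5.644923
CR = (15.251148 + 19.622382 − 90.161500·sin 14.85900°)/5.644923 = 2.081943
contact ratio ≈ 2.0819

2.0819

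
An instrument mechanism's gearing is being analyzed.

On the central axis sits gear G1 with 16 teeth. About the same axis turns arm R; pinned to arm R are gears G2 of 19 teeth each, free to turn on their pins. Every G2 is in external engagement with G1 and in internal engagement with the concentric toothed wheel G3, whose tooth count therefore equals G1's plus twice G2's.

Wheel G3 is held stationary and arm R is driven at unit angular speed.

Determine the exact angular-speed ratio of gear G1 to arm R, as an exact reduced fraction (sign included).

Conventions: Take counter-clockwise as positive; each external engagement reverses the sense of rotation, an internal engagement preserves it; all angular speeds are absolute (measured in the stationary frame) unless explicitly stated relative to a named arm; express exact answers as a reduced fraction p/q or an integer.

35/8

planetary set (16T centre, 19T on arm, 54T internal) — Willis relation
ring teeth: 16 + 2·19 = 54
16(ω_sun−ω_arm) = −54(ω_ring−ω_arm),  ω_ring = 0, ω_arm = 1
ω_sun = 1 − (54/16)(0−1) = 35/8
ω_out/ω_in = 35/8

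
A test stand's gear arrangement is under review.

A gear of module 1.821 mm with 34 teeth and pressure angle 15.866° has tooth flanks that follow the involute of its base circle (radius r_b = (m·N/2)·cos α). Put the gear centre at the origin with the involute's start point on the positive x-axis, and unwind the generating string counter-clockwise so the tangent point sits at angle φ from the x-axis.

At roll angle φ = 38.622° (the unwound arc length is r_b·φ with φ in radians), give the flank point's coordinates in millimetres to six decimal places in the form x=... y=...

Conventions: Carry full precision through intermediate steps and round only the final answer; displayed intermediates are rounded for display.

class = single-mesh tooth geometry [base-circle involute, m = 1.821, 34T]
pitch radius r_p = m·N/2 = 1.821·34/2 = 30.957000
base radius r_b = r_p·cos α = 30.957000·cos 15.866° = 29.777653
roll angle φ = 38.622° = 0.67408106 rad
x = r_b·(cos φ + φ·sin φ) = 35.793589
y = r_b·(sin φ − φ·cos φ) = 2.904304

x=35.793589 y=2.904304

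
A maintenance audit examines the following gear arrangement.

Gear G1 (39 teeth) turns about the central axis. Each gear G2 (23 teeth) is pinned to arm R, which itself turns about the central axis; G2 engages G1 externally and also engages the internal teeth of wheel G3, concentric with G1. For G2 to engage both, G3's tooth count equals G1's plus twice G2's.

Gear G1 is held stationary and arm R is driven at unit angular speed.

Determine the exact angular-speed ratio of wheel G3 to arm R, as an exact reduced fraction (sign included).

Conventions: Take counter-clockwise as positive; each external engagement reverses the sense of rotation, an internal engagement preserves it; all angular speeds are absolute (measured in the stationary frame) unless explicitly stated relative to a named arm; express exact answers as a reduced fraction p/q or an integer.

124/85

planetary set (39T centre, 23T on arm, 85T internal) — Willis relation
ring teeth: 39 + 2·23 = 85
39(ω_sun−ω_arm) = −85(ω_ring−ω_arm),  ω_sun = 0, ω_arm = 1
ω_ring = 1 − (39/85)(0−1) = 124/85
ω_out/ω_in = 124/85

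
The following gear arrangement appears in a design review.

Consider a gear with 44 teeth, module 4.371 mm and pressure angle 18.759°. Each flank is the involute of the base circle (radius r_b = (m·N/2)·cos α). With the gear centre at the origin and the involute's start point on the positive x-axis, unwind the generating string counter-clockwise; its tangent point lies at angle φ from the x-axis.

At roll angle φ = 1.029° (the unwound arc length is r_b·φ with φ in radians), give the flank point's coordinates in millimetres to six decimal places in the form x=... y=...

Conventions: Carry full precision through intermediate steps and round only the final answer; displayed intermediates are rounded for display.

x=91.068522 y=0.000176

class = single-mesh tooth geometry [base-circle involute, m = 4.371, 44T]
pitch radius r_p = m·N/2 = 4.371·44/2 = 96.162000
base radius r_b = r_p·cos α = 96.162000·cos 18.759° = 91.053839
roll angle φ = 1.029° = 0.01795944 rad
x = r_b·(cos φ + φ·sin φ) = 91.068522
y = r_b·(sin φ − φ·cos φ) = 0.000176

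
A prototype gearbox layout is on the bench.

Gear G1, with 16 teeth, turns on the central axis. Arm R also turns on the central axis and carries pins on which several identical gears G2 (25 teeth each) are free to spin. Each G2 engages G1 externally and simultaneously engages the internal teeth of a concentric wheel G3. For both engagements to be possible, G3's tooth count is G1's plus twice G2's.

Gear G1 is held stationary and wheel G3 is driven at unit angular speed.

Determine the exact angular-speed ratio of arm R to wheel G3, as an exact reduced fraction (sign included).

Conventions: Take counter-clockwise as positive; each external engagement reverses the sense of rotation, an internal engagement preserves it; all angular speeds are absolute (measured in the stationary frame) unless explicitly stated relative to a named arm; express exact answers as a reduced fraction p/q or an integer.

33/41

class = planetary set [G3 = 16+2·25 = 66; Willis about the carrier]
ring teeth: 16 + 2·25 = 66
16(ω_sun−ω_arm) = −66(ω_ring−ω_arm),  ω_sun = 0, ω_ring = 1
16(0−ω_arm) = −66(1−ω_arm)  ⇒  82·ω_arm = 66  ⇒  ω_arm = 33/41
ω_out/ω_in = 33/41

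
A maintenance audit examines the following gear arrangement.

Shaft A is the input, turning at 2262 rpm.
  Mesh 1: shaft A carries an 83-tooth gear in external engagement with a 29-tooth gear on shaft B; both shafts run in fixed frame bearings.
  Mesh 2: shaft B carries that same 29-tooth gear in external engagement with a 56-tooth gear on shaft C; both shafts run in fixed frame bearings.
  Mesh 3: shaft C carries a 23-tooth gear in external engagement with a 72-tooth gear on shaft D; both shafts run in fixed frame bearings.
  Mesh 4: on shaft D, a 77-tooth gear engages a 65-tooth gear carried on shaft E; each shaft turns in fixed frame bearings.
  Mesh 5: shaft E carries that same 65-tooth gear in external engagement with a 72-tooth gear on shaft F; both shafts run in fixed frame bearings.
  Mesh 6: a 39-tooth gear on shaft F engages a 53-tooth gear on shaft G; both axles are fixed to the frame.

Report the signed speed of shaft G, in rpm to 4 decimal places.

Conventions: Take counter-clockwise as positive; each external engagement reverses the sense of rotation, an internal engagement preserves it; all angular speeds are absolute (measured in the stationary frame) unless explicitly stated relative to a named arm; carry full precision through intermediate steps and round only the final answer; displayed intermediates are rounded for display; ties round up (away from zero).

topology: fixed-axis compound train — 6 meshes, A→G
mesh 1 [83T→29T]: ω = 2262.0000×83/29 = 6474.0000 rpm, sense flips to −
mesh 2 [29T→56T]: ω = 6474.0000×29/56 = 3352.6071 rpm, sense flips to +
mesh 3 [23T→72T]: ω = 3352.6071×23/72 = 1070.9717 rpm, sense flips to −
mesh 4 [77T→65T]: ω = 1070.9717×77/65 = 1268.6896 rpm, sense flips to +
mesh 5 [65T→72T]: ω = 1268.6896×65/72 = 1145.3448 rpm, sense flips to −
mesh 6 [39T→53T]: ω = 1145.3448×39/53 = 842.8009 rpm, sense flips to +
signed output speed = +842.8009 rpm

+842.8009 rpm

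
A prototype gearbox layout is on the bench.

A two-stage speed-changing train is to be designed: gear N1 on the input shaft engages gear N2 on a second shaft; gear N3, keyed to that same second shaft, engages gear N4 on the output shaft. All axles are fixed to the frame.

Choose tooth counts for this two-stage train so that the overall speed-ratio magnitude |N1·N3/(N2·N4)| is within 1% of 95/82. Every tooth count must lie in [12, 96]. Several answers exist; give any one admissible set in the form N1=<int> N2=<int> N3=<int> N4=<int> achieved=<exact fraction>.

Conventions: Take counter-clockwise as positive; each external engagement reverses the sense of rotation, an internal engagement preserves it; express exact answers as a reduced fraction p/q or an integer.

N1=15 N2=12 N3=38 N4=41 achieved=95/82

topology: fixed-axis compound train — 2 stages, target 95/82
target = 95/82 in lowest terms: an exact hit needs N1·N3 = k·95 and N2·N4 = k·82 for one integer k, every count in [12, 96]; additionally prefer no 1:1 stage (N1 ≠ N2, N3 ≠ N4)
k = 1…5: no 1:1-free in-range split of k·95 and k·82 into factor pairs; take k = 6
k = 6: N1·N3 = 570 = 15·38, N2·N4 = 492 = 12·41
achieved = 15·38/(12·41) = 95/82; |achieved − target| = 0 ≤ 19/1640 ✓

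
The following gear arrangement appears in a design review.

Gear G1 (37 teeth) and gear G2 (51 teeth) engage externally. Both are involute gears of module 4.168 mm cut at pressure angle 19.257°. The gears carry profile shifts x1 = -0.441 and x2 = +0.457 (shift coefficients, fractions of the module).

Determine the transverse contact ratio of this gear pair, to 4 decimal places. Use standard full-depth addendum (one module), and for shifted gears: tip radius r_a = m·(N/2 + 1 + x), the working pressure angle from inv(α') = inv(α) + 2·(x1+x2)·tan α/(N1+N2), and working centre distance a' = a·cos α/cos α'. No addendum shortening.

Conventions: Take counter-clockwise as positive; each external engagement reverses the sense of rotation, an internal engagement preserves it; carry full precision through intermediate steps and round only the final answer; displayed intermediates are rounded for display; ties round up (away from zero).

1.7538

single-mesh involute tooth geometry (37T engaging 51T at module 4.168)
base radii: r_b1 = 72.793710, r_b2 = 100.337276
tip radii: r_a1 = 79.437912, r_a2 = 112.356776
inv(α') = inv(19.257°) + 2·(-0.441+0.457)·tan α/(37+51) = 0.01338169  ⇒  α' = 19.31644°
a' = a·cos α / cos α' = 183.3920·cos 19.257°/cos 19.31644° = 183.458589
action lengths: √(r_a1²−r_b1²) = 31.803422, √(r_a2²−r_b2²) = 50.561608
base pitch p_b = π·m·cos α = 12.361523
CR = (31.803422 + 50.561608 − 183.458589·sin 19.31644°)/12.361523 = 1.753801
contact ratio ≈ 1.7538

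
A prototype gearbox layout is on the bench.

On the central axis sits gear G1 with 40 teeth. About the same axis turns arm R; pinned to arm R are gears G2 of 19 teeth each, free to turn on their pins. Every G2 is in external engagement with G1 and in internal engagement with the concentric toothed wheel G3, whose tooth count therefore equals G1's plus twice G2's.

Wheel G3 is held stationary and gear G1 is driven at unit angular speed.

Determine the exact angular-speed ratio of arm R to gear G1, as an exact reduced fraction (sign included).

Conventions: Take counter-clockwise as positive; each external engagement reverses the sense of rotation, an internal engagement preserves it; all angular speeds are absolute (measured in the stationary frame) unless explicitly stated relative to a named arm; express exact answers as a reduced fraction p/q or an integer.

topology: planetary set — G1 40T / G2 19T / G3 78T, arm = carrier (Willis)
ring teeth: 40 + 2·19 = 78
40(ω_sun−ω_arm) = −78(ω_ring−ω_arm),  ω_ring = 0, ω_sun = 1
40(1−ω_arm) = −78(0−ω_arm)  ⇒  118·ω_arm = 40  ⇒  ω_arm = 20/59
ω_out/ω_in = 20/59

20/59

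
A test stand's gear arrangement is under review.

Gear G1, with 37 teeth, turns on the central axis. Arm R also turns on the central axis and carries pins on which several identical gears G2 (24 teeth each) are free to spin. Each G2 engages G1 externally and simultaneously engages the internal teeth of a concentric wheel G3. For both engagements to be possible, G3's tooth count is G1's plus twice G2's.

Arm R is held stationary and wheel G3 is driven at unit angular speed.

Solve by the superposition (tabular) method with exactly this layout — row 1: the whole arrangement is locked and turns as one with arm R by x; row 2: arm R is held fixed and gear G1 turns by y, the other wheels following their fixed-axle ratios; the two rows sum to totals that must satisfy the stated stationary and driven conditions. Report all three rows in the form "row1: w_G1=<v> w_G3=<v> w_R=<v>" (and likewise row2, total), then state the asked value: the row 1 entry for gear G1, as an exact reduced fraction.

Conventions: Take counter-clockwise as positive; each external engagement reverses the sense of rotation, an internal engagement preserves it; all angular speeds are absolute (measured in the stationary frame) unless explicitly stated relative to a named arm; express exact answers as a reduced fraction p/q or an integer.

row1: w_G1=0 w_G3=0 w_R=0
row2: w_G1=-85/37 w_G3=1 w_R=0
total: w_G1=-85/37 w_G3=1 w_R=0
asked value: 0

topology: planetary set — G1 37T / G2 24T / G3 85T, arm = carrier (Willis)
row 1 (train locked, turned with arm): all members turn x
superposition row 2 [arm held]: sun y, ring −(37/85)·y, arm 0
boundary: total ω_arm = x = 0 and total ω_ring = x − (37/85)·y = 1  ⇒  y = -85/37, x = 0
row 2 ring = −(37/85)·(-85/37) = 1
totals (row 1 + row 2): sun 0 + (-85/37) = -85/37, ring 0 + 1 = 1, arm 0 + 0 = 0
asked cell (row1, sun) = 0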